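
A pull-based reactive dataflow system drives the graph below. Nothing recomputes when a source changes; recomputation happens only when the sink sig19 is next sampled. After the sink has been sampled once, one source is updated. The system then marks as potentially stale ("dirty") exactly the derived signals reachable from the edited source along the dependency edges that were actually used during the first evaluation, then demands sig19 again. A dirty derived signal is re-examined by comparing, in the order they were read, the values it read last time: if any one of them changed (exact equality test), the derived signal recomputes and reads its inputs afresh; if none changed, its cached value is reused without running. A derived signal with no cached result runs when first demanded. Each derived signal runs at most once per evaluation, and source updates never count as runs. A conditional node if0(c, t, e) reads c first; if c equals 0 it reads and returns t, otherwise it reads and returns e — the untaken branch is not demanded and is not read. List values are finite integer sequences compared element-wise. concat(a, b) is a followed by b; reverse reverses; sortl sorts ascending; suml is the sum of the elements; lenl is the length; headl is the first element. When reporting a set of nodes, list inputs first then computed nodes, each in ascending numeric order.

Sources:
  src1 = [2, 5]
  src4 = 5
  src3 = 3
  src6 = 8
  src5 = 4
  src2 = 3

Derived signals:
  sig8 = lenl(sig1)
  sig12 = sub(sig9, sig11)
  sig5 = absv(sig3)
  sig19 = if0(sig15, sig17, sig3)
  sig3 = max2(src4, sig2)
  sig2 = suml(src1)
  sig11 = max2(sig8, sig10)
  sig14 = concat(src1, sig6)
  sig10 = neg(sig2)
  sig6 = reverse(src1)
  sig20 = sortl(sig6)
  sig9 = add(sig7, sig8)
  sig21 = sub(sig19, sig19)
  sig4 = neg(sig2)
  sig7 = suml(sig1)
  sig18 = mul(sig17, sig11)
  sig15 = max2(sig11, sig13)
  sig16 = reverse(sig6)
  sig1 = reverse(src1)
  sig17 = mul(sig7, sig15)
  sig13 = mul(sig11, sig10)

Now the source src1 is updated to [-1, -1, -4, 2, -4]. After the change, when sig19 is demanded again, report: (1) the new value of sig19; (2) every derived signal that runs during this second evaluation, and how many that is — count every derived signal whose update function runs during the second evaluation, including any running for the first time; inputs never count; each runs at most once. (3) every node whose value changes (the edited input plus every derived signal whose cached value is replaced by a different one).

New value of sig19: 5.
Derived signals that run: sig1, sig2, sig3, sig8, sig10, sig11, sig13, sig15, sig19 — 9 in total.
Values that change: src1, sig1, sig2, sig3, sig8, sig10, sig11, sig13, sig15, sig19.

First evaluation (everything demanded from the output):
  sig1 = reverse([2, 5]) = [5, 2]
  sig2 = suml([2, 5]) = 7
  sig3 = max2(5, 7) = 7
  sig8 = lenl([5, 2]) = 2
  sig10 = neg(7) = -7
  sig11 = max2(2, -7) = 2
  sig13 = mul(2, -7) = -14
  sig15 = max2(2, -14) = 2
  sig19 = if0(sig15=2 -> else branch sig3) = 7

Propagation after the edit:
  sig1: runs — src1 [2, 5]->[-1, -1, -4, 2, -4]; result [-4, 2, -4, -1, -1].
  sig2: runs — src1 [2, 5]->[-1, -1, -4, 2, -4]; result -8.
  sig3: runs — sig2 7->-8; result 5.
  sig8: runs — sig1 [5, 2]->[-4, 2, -4, -1, -1]; result 5.
  sig10: runs — sig2 7->-8; result 8.
  sig11: runs — sig8 2->5; sig10 -7->8; result 8.
  sig13: runs — sig11 2->8; sig10 -7->8; result 64.
  sig15: runs — sig11 2->8; sig13 -14->64; result 64.
  sig19: runs — sig15 2->64; sig3 7->5; result 5.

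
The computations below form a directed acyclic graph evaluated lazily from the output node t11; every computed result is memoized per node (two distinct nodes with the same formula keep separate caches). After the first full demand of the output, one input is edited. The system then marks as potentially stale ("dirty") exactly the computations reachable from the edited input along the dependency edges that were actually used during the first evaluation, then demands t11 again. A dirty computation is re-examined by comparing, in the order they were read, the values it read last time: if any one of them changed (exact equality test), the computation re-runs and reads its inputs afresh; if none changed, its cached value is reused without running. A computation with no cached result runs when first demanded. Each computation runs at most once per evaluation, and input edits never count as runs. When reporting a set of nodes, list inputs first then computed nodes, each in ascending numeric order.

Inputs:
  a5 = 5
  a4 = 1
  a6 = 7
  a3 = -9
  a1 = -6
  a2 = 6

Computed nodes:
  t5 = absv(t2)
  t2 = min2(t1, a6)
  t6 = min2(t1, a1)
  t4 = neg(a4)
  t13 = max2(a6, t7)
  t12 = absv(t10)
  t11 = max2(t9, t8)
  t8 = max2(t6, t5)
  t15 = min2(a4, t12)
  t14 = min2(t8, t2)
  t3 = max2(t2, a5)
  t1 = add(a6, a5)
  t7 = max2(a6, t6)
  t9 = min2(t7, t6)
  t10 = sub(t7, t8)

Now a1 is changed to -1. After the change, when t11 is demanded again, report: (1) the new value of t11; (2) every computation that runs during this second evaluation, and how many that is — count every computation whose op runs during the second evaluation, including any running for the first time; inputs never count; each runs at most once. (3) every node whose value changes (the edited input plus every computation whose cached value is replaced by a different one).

First demand of the output computes:
  t1 = add(7, 5) = 12
  t2 = min2(12, 7) = 7
  t5 = absv(7) = 7
  t6 = min2(12, -6) = -6
  t7 = max2(7, -6) = 7
  t8 = max2(-6, 7) = 7
  t9 = min2(7, -6) = -6
  t11 = max2(-6, 7) = 7

After the edit, cleaning proceeds:
  t6: a read changed (a1 -6->-1) — executes, giving -1.
  t7: a read changed (t6 -6->-1) — executes, giving 7 — identical to its old value.
  t8: a read changed (t6 -6->-1) — executes, giving 7 — identical to its old value.
  t9: a read changed (t6 -6->-1) — executes, giving -1.
  t11: a read changed (t9 -6->-1) — executes, giving 7 — identical to its old value.

Demanding t11 again yields 7.
5 computations run: t6, t7, t8, t9, t11.
The nodes whose values change: a1, t6, t9.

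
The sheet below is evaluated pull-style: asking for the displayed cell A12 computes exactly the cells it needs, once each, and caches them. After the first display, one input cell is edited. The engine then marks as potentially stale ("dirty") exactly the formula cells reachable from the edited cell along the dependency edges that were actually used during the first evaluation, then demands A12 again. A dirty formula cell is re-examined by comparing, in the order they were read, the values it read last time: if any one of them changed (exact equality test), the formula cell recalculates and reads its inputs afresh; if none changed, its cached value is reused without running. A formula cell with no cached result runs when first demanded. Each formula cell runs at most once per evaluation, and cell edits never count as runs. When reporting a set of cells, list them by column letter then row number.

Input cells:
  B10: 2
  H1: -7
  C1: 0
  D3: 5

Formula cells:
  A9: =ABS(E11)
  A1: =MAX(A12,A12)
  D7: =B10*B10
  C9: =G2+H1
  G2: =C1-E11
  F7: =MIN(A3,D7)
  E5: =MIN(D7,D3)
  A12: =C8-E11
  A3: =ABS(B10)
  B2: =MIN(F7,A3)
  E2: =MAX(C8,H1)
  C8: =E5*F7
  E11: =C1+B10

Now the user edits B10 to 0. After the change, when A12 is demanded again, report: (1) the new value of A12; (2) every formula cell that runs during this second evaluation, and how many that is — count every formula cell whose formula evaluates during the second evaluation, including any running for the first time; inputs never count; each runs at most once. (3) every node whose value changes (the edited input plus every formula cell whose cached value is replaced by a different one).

First demand of the output computes:
  A3 = ABS(2) = 2
  D7 = 2 * 2 = 4
  E5 = MIN(4, 5) = 4
  E11 = 0 + 2 = 2
  F7 = MIN(2, 4) = 2
  C8 = 4 * 2 = 8
  A12 = 8 - 2 = 6

After the edit, cleaning proceeds:
  A3: a read changed (B10 2->0) — executes, giving 0.
  D7: a read changed (B10 2->0; B10 2->0) — executes, giving 0.
  E5: a read changed (D7 4->0) — executes, giving 0.
  E11: a read changed (B10 2->0) — executes, giving 0.
  F7: a read changed (A3 2->0; D7 4->0) — executes, giving 0.
  C8: a read changed (E5 4->0; F7 2->0) — executes, giving 0.
  A12: a read changed (C8 8->0; E11 2->0) — executes, giving 0.

Demanding A12 again yields 0.
7 formula cells run: A3, A12, C8, D7, E5, E11, F7.
The nodes whose values change: A3, A12, B10, C8, D7, E5, E11, F7.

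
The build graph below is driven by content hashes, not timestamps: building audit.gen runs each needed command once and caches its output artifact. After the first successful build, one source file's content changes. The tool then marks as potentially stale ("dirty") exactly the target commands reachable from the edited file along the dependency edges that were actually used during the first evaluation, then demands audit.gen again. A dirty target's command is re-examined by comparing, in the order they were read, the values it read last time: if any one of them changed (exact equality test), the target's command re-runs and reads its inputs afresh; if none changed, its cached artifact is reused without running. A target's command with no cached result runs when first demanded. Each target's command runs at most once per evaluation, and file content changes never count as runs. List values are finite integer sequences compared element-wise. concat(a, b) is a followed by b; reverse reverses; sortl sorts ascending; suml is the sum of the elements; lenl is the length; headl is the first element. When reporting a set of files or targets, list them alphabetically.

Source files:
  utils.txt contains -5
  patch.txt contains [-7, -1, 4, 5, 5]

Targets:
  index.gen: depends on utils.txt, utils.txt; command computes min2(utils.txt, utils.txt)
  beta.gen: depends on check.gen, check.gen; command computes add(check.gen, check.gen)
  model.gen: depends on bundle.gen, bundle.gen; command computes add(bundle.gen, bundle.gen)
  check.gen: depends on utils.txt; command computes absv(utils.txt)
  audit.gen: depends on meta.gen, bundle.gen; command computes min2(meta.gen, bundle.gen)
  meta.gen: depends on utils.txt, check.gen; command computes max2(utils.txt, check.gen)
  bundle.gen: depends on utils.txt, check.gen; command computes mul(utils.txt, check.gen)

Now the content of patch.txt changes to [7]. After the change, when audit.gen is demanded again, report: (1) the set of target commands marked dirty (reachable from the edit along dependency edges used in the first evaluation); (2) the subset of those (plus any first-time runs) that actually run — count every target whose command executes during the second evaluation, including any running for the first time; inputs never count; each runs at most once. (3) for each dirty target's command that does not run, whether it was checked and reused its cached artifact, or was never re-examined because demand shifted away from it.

Dirty set: none.
Run set: none (0 run).
All dirty target commands ended up running.
The important point: nothing the output needs ever reads patch.txt, so the edit is invisible to it.

Initial pass — values computed on the first demand:
  check.gen = absv(-5) = 5
  bundle.gen = mul(-5, 5) = -25
  meta.gen = max2(-5, 5) = 5
  audit.gen = min2(5, -25) = -25

Second demand — change propagation:
  no demanded computation ever read patch.txt, so the edit dirties nothing and nothing runs.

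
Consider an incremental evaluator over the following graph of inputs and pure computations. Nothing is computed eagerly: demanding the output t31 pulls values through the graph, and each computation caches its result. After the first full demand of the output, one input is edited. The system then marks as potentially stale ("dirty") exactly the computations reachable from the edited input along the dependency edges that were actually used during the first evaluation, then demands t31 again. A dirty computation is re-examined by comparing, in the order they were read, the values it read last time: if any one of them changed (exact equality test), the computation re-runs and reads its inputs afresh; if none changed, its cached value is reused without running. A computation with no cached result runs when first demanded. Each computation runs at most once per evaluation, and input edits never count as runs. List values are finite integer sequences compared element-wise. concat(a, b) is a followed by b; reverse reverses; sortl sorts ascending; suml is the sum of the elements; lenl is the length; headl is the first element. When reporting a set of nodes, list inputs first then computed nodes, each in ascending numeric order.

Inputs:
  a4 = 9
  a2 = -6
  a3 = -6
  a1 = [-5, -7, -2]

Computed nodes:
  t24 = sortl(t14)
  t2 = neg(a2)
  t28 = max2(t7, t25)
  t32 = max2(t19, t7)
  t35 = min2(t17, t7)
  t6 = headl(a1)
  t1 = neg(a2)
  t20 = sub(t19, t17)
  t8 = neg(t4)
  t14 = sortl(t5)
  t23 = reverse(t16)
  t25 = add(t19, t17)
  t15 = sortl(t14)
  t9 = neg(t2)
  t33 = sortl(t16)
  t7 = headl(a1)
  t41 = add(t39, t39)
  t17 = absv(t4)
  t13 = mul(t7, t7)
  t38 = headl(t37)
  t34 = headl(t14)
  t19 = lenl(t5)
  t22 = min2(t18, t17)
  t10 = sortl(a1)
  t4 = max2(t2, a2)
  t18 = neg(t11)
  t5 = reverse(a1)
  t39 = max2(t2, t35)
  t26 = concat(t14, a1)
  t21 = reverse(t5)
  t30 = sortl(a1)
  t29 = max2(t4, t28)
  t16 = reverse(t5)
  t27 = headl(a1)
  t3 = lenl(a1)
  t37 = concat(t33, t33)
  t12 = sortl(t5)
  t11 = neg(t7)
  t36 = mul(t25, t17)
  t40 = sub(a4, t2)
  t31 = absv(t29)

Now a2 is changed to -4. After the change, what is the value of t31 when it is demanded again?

t31 now evaluates to 7.

Initial pass — values computed on the first demand:
  t2 = neg(-6) = 6
  t4 = max2(6, -6) = 6
  t5 = reverse([-5, -7, -2]) = [-2, -7, -5]
  t7 = headl([-5, -7, -2]) = -5
  t17 = absv(6) = 6
  t19 = lenl([-2, -7, -5]) = 3
  t25 = add(3, 6) = 9
  t28 = max2(-5, 9) = 9
  t29 = max2(6, 9) = 9
  t31 = absv(9) = 9

Second demand — change propagation:
  t2: re-runs because a2 -6->-4; new result 4.
  t4: re-runs because t2 6->4; a2 -6->-4; new result 4.
  t17: re-runs because t4 6->4; new result 4.
  t25: re-runs because t17 6->4; new result 7.
  t28: re-runs because t25 9->7; new result 7.
  t29: re-runs because t4 6->4; t28 9->7; new result 7.
  t31: re-runs because t29 9->7; new result 7.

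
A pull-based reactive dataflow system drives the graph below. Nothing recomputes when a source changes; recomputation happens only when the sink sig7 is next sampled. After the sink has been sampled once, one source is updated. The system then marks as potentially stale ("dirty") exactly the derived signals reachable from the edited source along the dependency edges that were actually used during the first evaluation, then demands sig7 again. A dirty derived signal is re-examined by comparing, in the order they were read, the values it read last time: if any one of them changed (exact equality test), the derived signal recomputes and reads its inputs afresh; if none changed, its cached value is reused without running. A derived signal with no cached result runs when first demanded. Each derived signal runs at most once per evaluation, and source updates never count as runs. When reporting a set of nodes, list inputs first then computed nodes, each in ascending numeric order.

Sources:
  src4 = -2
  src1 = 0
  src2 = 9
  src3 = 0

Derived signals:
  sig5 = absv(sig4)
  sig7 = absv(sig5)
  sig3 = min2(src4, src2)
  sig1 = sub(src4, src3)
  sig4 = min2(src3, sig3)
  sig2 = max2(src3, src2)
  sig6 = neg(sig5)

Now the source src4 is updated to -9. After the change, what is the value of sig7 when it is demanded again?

First evaluation (everything demanded from the output):
  sig3 = min2(-2, 9) = -2
  sig4 = min2(0, -2) = -2
  sig5 = absv(-2) = 2
  sig7 = absv(2) = 2

Propagation after the edit:
  sig3: runs — src4 -2->-9; result -9.
  sig4: runs — sig3 -2->-9; result -9.
  sig5: runs — sig4 -2->-9; result 9.
  sig7: runs — sig5 2->9; result 9.

New value of sig7: 9.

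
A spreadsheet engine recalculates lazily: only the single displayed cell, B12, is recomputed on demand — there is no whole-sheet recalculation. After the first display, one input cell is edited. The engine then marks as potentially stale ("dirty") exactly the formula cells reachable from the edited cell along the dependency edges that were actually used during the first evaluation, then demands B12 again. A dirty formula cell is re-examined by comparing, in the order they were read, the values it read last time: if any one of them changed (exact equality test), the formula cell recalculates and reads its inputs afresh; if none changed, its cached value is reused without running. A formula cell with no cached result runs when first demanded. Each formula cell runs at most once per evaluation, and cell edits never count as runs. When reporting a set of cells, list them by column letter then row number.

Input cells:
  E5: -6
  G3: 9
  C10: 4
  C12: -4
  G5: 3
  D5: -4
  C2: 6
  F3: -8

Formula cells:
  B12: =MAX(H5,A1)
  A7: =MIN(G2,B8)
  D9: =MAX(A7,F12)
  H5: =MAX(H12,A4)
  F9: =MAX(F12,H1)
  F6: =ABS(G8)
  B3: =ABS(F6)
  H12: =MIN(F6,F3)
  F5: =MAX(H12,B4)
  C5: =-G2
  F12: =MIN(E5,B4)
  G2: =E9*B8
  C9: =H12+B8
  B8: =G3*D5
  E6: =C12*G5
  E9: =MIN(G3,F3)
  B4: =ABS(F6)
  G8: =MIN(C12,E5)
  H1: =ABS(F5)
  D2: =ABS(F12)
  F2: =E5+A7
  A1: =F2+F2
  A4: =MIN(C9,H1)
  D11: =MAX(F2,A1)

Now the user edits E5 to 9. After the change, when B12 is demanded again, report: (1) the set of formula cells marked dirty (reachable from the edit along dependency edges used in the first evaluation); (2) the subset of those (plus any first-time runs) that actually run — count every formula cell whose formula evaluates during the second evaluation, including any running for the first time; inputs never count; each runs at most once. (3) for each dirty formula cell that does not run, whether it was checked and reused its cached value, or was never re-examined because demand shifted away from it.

First evaluation (everything demanded from the output):
  B8 = 9 * -4 = -36
  E9 = MIN(9, -8) = -8
  G2 = -8 * -36 = 288
  A7 = MIN(288, -36) = -36
  F2 = -6 + -36 = -42
  A1 = -42 + -42 = -84
  G8 = MIN(-4, -6) = -6
  F6 = ABS(-6) = 6
  B4 = ABS(6) = 6
  H12 = MIN(6, -8) = -8
  C9 = -8 + -36 = -44
  F5 = MAX(-8, 6) = 6
  H1 = ABS(6) = 6
  A4 = MIN(-44, 6) = -44
  H5 = MAX(-8, -44) = -8
  B12 = MAX(-8, -84) = -8

Propagation after the edit:
  F2: runs — E5 -6->9; result -27.
  A1: runs — F2 -42->-27; F2 -42->-27; result -54.
  G8: runs — E5 -6->9; result -4.
  F6: runs — G8 -6->-4; result 4.
  B4: runs — F6 6->4; result 4.
  H12: runs — F6 6->4; result -8 (same value as before).
  C9: checked — values it read are unchanged (H12 unchanged, B8 unchanged); reused cached -44 without running.
  F5: runs — B4 6->4; result 4.
  H1: runs — F5 6->4; result 4.
  A4: runs — H1 6->4; result -44 (same value as before).
  H5: checked — values it read are unchanged (H12 unchanged, A4 unchanged); reused cached -8 without running.
  B12: runs — A1 -84->-54; result -8 (same value as before).

Key observation: the cutoff stops propagation at C9 — its inputs' values are unchanged, so it reuses its cache.

Marked dirty: A1, A4, B4, B12, C9, F2, F5, F6, G8, H1, H5, H12.
Formula cells that run: A1, A4, B4, B12, F2, F5, F6, G8, H1, H12 — 10 in total.
Checked but reused from cache: C9, H5.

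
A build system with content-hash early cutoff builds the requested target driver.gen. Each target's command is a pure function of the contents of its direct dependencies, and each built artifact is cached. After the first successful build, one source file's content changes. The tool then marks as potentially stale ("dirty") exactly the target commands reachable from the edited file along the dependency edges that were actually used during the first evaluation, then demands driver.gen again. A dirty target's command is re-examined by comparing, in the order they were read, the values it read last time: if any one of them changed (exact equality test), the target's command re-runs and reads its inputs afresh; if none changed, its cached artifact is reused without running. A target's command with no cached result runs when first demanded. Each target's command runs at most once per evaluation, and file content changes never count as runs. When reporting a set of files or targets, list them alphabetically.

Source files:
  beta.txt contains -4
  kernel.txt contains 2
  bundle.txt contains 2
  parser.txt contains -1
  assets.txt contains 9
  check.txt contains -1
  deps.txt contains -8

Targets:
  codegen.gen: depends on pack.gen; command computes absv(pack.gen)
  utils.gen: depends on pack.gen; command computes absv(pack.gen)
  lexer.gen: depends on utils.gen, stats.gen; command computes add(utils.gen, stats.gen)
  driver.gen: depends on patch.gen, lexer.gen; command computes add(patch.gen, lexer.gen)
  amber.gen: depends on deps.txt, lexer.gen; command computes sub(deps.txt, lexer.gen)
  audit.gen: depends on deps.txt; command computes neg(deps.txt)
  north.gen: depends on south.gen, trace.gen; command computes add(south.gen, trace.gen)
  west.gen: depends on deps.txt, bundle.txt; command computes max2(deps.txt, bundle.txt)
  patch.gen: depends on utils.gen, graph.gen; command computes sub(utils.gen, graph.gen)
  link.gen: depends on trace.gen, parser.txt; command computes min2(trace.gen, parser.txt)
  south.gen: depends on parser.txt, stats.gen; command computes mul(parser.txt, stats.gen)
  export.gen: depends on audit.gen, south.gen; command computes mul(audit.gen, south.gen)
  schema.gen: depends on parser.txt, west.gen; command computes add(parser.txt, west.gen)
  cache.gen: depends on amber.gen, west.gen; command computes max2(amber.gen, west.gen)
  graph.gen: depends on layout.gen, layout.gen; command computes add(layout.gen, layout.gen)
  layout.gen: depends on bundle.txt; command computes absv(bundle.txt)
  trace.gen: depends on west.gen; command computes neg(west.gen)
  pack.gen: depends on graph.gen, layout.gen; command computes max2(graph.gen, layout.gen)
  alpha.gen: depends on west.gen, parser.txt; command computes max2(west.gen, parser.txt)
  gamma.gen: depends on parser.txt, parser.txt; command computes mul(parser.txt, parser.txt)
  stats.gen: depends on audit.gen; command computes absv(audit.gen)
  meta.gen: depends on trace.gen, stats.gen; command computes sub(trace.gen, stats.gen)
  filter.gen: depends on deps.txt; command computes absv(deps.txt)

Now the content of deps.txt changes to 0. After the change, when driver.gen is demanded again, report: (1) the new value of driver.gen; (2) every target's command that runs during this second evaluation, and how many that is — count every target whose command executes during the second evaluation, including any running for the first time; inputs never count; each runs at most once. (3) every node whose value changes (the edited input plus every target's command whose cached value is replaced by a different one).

First evaluation (everything demanded from the output):
  audit.gen = neg(-8) = 8
  layout.gen = absv(2) = 2
  graph.gen = add(2, 2) = 4
  pack.gen = max2(4, 2) = 4
  stats.gen = absv(8) = 8
  utils.gen = absv(4) = 4
  lexer.gen = add(4, 8) = 12
  patch.gen = sub(4, 4) = 0
  driver.gen = add(0, 12) = 12

Propagation after the edit:
  audit.gen: runs — deps.txt -8->0; result 0.
  stats.gen: runs — audit.gen 8->0; result 0.
  lexer.gen: runs — stats.gen 8->0; result 4.
  driver.gen: runs — lexer.gen 12->4; result 4.

New value of driver.gen: 4.
Target commands that run: audit.gen, driver.gen, lexer.gen, stats.gen — 4 in total.
Values that change: audit.gen, deps.txt, driver.gen, lexer.gen, stats.gen.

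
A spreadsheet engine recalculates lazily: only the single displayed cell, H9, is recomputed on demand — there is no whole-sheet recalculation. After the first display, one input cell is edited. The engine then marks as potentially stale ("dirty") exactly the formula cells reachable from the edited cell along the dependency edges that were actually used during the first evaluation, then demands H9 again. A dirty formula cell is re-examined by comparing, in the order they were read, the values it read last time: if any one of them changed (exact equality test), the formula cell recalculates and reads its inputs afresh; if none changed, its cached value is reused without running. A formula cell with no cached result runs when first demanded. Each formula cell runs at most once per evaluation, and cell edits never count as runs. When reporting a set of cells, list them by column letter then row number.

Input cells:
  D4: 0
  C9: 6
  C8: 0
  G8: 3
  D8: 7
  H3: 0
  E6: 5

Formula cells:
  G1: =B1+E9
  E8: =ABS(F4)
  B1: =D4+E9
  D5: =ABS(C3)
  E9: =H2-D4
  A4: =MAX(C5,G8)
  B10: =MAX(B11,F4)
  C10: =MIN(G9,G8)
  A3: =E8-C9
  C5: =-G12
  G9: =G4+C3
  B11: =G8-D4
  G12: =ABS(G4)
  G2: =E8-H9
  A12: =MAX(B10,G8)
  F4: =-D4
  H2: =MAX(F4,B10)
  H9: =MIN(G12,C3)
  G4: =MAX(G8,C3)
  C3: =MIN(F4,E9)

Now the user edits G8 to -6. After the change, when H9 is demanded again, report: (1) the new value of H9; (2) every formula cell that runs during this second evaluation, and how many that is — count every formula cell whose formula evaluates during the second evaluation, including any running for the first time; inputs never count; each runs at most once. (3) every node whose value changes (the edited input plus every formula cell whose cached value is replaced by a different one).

New value of H9: 0.
Formula cells that run: B10, B11, C3, E9, G4, G12, H2, H9 — 8 in total.
Values that change: B10, B11, E9, G4, G8, G12, H2.

First evaluation (everything demanded from the output):
  B11 = 3 - 0 = 3
  F4 = -(0) = 0
  B10 = MAX(3, 0) = 3
  H2 = MAX(0, 3) = 3
  E9 = 3 - 0 = 3
  C3 = MIN(0, 3) = 0
  G4 = MAX(3, 0) = 3
  G12 = ABS(3) = 3
  H9 = MIN(3, 0) = 0

Propagation after the edit:
  B11: runs — G8 3->-6; result -6.
  B10: runs — B11 3->-6; result 0.
  H2: runs — B10 3->0; result 0.
  E9: runs — H2 3->0; result 0.
  C3: runs — E9 3->0; result 0 (same value as before).
  G4: runs — G8 3->-6; result 0.
  G12: runs — G4 3->0; result 0.
  H9: runs — G12 3->0; result 0 (same value as before).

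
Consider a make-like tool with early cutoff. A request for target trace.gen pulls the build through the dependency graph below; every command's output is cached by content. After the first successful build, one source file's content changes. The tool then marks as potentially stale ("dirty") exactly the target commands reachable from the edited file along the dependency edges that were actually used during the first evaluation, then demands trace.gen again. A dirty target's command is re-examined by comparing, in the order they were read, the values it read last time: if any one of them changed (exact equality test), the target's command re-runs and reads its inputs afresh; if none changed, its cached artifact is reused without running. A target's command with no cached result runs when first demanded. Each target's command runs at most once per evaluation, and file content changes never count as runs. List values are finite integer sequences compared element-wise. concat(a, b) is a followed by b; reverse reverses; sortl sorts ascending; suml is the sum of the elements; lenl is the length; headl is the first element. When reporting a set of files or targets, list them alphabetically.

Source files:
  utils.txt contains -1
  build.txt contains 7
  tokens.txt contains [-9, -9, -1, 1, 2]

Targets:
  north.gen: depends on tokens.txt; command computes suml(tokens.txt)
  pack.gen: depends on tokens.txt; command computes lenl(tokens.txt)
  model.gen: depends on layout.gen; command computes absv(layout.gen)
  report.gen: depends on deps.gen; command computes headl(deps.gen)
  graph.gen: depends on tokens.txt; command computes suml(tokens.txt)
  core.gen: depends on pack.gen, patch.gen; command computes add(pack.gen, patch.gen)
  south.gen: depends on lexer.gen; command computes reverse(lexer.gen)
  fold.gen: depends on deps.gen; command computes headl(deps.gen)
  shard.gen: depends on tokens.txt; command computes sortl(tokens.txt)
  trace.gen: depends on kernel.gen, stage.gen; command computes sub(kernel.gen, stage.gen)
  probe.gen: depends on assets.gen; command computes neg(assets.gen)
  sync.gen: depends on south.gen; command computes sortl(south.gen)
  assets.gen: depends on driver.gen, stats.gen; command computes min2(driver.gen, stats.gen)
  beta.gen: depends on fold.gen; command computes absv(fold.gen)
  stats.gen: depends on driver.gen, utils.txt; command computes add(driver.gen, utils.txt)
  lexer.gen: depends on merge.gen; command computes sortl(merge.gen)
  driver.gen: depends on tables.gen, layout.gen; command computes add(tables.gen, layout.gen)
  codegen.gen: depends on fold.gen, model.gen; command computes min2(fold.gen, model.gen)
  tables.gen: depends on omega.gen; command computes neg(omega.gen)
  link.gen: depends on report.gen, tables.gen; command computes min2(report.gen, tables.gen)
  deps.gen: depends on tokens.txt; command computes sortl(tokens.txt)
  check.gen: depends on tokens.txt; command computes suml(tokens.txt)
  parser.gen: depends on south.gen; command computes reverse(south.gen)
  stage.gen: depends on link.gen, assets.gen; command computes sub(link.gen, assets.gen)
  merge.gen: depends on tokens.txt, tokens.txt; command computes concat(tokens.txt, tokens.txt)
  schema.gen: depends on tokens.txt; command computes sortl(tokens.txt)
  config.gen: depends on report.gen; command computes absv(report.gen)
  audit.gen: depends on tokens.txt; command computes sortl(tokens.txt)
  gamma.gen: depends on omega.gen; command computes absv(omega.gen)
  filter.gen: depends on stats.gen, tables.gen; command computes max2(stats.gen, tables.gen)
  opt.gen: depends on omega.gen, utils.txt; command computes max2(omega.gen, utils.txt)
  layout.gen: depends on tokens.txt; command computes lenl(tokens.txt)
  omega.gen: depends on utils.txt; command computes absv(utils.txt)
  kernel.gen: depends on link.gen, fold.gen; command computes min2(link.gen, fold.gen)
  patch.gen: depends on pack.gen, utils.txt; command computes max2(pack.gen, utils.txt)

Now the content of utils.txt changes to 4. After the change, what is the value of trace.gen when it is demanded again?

Demanding trace.gen again yields 1.
Note where the cutoff bites: kernel.gen is checked, finds nothing changed, and keeps its cache.

First demand of the output computes:
  deps.gen = sortl([-9, -9, -1, 1, 2]) = [-9, -9, -1, 1, 2]
  fold.gen = headl([-9, -9, -1, 1, 2]) = -9
  layout.gen = lenl([-9, -9, -1, 1, 2]) = 5
  omega.gen = absv(-1) = 1
  report.gen = headl([-9, -9, -1, 1, 2]) = -9
  tables.gen = neg(1) = -1
  driver.gen = add(-1, 5) = 4
  link.gen = min2(-9, -1) = -9
  kernel.gen = min2(-9, -9) = -9
  stats.gen = add(4, -1) = 3
  assets.gen = min2(4, 3) = 3
  stage.gen = sub(-9, 3) = -12
  trace.gen = sub(-9, -12) = 3

After the edit, cleaning proceeds:
  omega.gen: a read changed (utils.txt -1->4) — executes, giving 4.
  tables.gen: a read changed (omega.gen 1->4) — executes, giving -4.
  driver.gen: a read changed (tables.gen -1->-4) — executes, giving 1.
  link.gen: a read changed (tables.gen -1->-4) — executes, giving -9 — identical to its old value.
  kernel.gen: dirty, but its reads are unchanged (link.gen unchanged, fold.gen unchanged); cached -9 stands.
  stats.gen: a read changed (driver.gen 4->1; utils.txt -1->4) — executes, giving 5.
  assets.gen: a read changed (driver.gen 4->1; stats.gen 3->5) — executes, giving 1.
  stage.gen: a read changed (assets.gen 3->1) — executes, giving -10.
  trace.gen: a read changed (stage.gen -12->-10) — executes, giving 1.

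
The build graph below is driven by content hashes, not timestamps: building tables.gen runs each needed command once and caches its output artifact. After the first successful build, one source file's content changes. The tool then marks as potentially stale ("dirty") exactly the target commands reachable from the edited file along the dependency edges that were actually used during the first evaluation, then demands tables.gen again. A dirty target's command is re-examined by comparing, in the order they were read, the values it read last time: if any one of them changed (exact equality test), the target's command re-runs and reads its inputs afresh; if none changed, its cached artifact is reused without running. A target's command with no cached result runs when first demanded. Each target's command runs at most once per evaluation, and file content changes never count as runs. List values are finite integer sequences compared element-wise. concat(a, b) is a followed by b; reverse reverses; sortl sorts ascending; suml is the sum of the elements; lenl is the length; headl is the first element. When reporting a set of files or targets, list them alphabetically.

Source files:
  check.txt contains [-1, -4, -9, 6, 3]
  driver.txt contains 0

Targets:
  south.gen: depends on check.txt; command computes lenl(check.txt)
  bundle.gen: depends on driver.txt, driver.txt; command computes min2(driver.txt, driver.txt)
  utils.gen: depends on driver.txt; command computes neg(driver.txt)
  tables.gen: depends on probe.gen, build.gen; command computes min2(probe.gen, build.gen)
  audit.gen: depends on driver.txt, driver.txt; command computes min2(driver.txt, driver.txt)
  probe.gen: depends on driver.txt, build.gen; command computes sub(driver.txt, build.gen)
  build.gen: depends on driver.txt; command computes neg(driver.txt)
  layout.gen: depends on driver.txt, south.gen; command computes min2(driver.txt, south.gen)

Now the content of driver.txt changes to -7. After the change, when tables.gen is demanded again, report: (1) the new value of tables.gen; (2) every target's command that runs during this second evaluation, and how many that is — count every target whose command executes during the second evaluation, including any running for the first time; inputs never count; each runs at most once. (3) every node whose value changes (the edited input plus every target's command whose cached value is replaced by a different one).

tables.gen now evaluates to -14.
Run set: build.gen, probe.gen, tables.gen (3 run).
Changed values: build.gen, driver.txt, probe.gen, tables.gen.

Initial pass — values computed on the first demand:
  build.gen = neg(0) = 0
  probe.gen = sub(0, 0) = 0
  tables.gen = min2(0, 0) = 0

Second demand — change propagation:
  build.gen: re-runs because driver.txt 0->-7; new result 7.
  probe.gen: re-runs because driver.txt 0->-7; build.gen 0->7; new result -14.
  tables.gen: re-runs because probe.gen 0->-14; build.gen 0->7; new result -14.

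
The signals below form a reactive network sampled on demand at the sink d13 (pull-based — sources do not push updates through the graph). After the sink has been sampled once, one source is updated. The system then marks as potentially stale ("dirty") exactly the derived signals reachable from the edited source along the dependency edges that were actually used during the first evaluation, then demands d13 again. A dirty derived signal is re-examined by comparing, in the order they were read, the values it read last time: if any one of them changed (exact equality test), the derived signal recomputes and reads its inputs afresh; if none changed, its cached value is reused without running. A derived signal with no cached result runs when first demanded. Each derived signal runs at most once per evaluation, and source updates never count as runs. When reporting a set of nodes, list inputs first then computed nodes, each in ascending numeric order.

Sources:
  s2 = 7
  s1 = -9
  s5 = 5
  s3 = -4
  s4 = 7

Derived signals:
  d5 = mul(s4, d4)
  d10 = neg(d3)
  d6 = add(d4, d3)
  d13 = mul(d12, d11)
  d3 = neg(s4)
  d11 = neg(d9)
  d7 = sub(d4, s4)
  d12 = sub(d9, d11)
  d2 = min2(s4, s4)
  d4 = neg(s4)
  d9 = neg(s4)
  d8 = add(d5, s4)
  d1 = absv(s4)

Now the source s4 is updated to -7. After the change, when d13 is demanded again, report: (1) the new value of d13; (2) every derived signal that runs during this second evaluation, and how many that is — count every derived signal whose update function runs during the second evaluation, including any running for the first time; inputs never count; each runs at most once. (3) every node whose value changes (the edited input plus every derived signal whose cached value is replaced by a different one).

Initial pass — values computed on the first demand:
  d9 = neg(7) = -7
  d11 = neg(-7) = 7
  d12 = sub(-7, 7) = -14
  d13 = mul(-14, 7) = -98

Second demand — change propagation:
  d9: re-runs because s4 7->-7; new result 7.
  d11: re-runs because d9 -7->7; new result -7.
  d12: re-runs because d9 -7->7; d11 7->-7; new result 14.
  d13: re-runs because d12 -14->14; d11 7->-7; new result -98 (unchanged).

d13 now evaluates to -98.
Run set: d9, d11, d12, d13 (4 run).
Changed values: s4, d9, d11, d12.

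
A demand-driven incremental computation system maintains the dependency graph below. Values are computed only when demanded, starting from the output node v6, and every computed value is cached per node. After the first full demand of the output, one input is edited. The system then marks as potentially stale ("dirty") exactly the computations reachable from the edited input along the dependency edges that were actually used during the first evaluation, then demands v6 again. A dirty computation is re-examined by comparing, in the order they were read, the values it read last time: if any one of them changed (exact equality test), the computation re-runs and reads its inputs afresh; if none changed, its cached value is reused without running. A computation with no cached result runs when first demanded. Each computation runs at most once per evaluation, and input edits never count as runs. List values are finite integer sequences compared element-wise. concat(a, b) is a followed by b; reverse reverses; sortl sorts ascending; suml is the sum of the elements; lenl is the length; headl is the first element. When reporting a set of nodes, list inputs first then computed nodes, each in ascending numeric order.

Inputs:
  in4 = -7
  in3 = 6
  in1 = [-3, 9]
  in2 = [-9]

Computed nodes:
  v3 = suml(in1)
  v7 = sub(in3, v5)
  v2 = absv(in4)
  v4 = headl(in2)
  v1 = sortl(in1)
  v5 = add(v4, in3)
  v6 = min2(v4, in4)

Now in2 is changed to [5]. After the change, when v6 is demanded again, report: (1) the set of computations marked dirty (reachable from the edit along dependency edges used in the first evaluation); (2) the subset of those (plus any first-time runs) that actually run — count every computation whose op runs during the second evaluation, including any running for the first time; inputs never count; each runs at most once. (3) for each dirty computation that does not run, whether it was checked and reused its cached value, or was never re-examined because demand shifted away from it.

Marked dirty: v4, v6.
Computations that run: v4, v6 — 2 in total.
Every dirty computation ran.

First evaluation (everything demanded from the output):
  v4 = headl([-9]) = -9
  v6 = min2(-9, -7) = -9

Propagation after the edit:
  v4: runs — in2 [-9]->[5]; result 5.
  v6: runs — v4 -9->5; result -7.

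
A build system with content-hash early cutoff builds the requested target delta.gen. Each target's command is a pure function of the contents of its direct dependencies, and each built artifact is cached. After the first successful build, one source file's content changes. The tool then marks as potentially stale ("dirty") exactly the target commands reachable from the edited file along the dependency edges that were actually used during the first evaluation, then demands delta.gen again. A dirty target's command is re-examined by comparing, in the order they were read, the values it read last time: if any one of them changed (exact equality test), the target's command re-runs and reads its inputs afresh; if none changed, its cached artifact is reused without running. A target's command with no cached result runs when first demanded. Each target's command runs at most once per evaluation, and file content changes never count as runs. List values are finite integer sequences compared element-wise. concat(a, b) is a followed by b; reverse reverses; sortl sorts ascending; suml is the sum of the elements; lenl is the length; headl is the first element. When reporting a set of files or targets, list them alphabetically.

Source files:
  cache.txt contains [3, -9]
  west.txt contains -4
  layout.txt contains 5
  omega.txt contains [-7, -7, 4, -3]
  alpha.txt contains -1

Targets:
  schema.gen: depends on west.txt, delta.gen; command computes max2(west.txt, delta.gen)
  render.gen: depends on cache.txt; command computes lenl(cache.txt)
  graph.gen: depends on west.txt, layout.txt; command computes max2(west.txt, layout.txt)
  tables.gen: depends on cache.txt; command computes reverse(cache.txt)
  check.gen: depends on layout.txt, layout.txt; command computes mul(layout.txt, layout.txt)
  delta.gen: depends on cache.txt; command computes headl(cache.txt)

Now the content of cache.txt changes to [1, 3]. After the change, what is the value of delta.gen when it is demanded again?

New value of delta.gen: 1.

First evaluation (everything demanded from the output):
  delta.gen = headl([3, -9]) = 3

Propagation after the edit:
  delta.gen: runs — cache.txt [3, -9]->[1, 3]; result 1.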